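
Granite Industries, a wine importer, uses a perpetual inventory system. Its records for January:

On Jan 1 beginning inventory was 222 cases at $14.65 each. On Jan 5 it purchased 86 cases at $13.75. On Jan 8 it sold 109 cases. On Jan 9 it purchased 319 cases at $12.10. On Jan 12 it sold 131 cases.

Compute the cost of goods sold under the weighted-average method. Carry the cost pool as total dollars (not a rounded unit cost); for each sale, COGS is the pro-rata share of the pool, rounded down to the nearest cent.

After Jan 1: 222 on hand, pool $3,252.30 (≈ $14.6500 each)
After Jan 5: 308 on hand, pool $4,434.80 (≈ $14.3987 each)
Jan 8, sell 109: 109/308 × $4,434.80 → $1,569.45
After Jan 9: 518 on hand, pool $6,725.25 (≈ $12.9831 each)
Jan 12, sell 131: 131/518 × $6,725.25 → $1,700.78
Total COGS = $1,569.45 + $1,700.78 = $3,270.23
Ending inventory (cost pool remaining) = $5,024.47

COGS = $3,270.23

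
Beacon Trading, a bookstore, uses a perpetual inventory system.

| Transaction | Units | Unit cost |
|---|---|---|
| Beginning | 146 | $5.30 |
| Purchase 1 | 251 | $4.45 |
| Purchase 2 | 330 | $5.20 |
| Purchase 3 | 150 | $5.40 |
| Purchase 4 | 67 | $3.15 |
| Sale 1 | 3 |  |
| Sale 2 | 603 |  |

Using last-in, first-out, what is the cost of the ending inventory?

Ending inventory = $1,628.20

Sale 1 (3) [LIFO — newest first]: 3 @ $3.15 = $9.45
Sale 2 (603) [LIFO — newest first]: 64 @ $3.15 + 150 @ $5.40 + 330 @ $5.20 + 59 @ $4.45 = $2,990.15
Total COGS = $9.45 + $2,990.15 = $2,999.60
Ending inventory: 146 @ $5.30 + 192 @ $4.45 = $1,628.20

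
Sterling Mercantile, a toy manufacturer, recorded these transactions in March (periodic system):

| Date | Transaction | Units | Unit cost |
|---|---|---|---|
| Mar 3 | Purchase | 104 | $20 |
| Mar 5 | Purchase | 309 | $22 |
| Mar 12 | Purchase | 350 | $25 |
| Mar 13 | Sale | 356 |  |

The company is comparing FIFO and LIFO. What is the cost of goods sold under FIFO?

COGS = $7,624

FIFO COGS: 104 @ $20 + 252 @ $22 = $7,624
LIFO COGS: 350 @ $25 + 6 @ $22 = $8,882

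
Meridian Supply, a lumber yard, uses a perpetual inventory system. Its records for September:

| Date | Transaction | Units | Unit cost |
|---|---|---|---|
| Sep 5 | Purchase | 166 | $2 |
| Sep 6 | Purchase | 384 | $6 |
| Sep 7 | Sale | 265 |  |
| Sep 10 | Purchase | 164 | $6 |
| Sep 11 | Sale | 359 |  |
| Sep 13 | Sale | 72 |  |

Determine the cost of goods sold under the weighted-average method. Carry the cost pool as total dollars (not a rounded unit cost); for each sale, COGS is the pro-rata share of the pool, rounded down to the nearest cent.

COGS = $3,525.79

After Sep 5: 166 on hand, pool $332.00 (≈ $2.0000 each)
After Sep 6: 550 on hand, pool $2,636.00 (≈ $4.7927 each)
Sep 7, sell 265: 265/550 × $2,636.00 → $1,270.07
After Sep 10: 449 on hand, pool $2,349.93 (≈ $5.2337 each)
Sep 11, sell 359: 359/449 × $2,349.93 → $1,878.89
Sep 13, sell 72: 72/90 × $471.04 → $376.83
Total COGS = $1,270.07 + $1,878.89 + $376.83 = $3,525.79
Ending inventory (cost pool remaining) = $94.21
Check: goods available $3,620.00 = COGS $3,525.79 + ending $94.21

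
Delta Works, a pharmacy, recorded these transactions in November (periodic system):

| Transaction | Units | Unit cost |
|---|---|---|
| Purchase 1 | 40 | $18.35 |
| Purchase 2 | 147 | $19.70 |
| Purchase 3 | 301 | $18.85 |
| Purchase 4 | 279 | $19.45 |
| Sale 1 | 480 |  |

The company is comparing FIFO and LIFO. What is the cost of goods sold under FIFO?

FIFO COGS: 40 @ $18.35 + 147 @ $19.70 + 293 @ $18.85 = $9,152.95
LIFO COGS: 279 @ $19.45 + 201 @ $18.85 = $9,215.40

COGS = $9,152.95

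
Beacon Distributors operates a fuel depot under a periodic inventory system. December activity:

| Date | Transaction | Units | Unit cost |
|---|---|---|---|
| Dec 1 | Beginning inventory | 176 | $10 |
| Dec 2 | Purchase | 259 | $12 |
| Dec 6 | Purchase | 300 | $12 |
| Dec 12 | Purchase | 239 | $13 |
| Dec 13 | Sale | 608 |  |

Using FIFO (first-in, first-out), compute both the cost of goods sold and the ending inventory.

COGS = $6,944; ending inventory = $4,631

Dec 13, 608 sold [FIFO — oldest first]: 176 @ $10 + 259 @ $12 + 173 @ $12 = $6,944
Ending inventory: 127 @ $12 + 239 @ $13 = $4,631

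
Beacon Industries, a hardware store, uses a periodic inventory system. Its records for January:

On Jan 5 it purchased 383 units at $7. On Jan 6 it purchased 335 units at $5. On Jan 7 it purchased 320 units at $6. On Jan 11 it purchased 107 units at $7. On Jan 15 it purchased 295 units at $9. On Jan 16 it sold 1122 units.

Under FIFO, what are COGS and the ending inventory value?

COGS = $6,864; ending inventory = $2,816

Jan 16, 1122 sold [FIFO — oldest first]: 383 @ $7 + 335 @ $5 + 320 @ $6 + 84 @ $7 = $6,864
Ending inventory: 23 @ $7 + 295 @ $9 = $2,816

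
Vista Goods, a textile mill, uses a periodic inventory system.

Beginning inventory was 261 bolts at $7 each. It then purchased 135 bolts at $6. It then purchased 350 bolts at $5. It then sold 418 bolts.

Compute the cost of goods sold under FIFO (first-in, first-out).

Sale 1 (418) [FIFO — oldest first]: 261 @ $7 + 135 @ $6 + 22 @ $5 = $2,747
Ending inventory: 328 @ $5 = $1,640

COGS = $2,747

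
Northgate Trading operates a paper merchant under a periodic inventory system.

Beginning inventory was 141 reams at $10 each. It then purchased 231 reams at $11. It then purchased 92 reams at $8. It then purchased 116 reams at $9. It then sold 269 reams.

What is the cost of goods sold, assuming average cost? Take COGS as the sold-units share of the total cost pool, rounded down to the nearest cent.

COGS = $2,657.99

Sale 1, sell 269: 269/580 × $5,731.00 → $2,657.99
Ending inventory (cost pool remaining) = $3,073.01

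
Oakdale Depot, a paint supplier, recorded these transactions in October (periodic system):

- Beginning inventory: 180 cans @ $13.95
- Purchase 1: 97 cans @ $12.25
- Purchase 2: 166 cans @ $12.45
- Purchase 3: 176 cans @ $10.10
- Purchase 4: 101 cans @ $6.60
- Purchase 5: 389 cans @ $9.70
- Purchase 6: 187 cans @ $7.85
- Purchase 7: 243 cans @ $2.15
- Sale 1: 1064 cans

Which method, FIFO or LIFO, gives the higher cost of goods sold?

FIFO COGS: 180 @ $13.95 + 97 @ $12.25 + 166 @ $12.45 + 176 @ $10.10 + 101 @ $6.60 + 344 @ $9.70 = $11,546.95
LIFO COGS: 243 @ $2.15 + 187 @ $7.85 + 389 @ $9.70 + 101 @ $6.60 + 144 @ $10.10 = $7,884.70

FIFO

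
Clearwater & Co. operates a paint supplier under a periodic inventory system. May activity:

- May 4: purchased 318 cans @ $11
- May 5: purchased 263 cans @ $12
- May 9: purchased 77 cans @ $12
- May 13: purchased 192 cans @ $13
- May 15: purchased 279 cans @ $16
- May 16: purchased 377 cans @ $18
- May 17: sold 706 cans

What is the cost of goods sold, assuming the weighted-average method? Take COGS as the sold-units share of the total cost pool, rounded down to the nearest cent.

May 17, sell 706: 706/1506 × $21,324.00 → $9,996.50
Ending inventory (cost pool remaining) = $11,327.50

COGS = $9,996.50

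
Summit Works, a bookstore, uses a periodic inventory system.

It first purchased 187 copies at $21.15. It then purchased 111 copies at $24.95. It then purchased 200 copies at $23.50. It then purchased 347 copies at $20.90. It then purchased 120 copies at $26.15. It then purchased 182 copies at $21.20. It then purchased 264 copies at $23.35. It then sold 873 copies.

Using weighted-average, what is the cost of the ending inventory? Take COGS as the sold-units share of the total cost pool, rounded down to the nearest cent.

Sale 1, sell 873: 873/1411 × $31,837.60 → $19,698.24
Ending inventory (cost pool remaining) = $12,139.36

Ending inventory = $12,139.36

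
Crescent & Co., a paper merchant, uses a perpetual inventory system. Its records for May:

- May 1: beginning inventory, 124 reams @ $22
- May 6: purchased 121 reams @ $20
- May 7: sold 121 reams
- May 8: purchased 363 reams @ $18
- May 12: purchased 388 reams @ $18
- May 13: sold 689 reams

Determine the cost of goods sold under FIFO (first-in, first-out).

May 7, 121 sold [FIFO — oldest first]: 121 @ $22 = $2,662
May 13, 689 sold [FIFO — oldest first]: 3 @ $22 + 121 @ $20 + 363 @ $18 + 202 @ $18 = $12,656
Total COGS = $2,662 + $12,656 = $15,318
Ending inventory: 186 @ $18 = $3,348

COGS = $15,318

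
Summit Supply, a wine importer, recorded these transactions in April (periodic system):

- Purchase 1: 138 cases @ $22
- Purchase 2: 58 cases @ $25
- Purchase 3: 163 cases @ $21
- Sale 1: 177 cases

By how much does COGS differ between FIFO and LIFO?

FIFO COGS: 138 @ $22 + 39 @ $25 = $4,011
LIFO COGS: 163 @ $21 + 14 @ $25 = $3,773
Difference = |$4,011 − $3,773| = $238

$238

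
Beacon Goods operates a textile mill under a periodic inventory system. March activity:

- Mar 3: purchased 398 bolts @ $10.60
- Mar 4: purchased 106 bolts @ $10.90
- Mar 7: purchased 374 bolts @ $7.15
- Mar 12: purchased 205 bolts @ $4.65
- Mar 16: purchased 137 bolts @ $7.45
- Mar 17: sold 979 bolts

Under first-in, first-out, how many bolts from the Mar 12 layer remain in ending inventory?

104

Mar 17, 979 sold [FIFO — oldest first]: 398 @ $10.60 + 106 @ $10.90 + 374 @ $7.15 + 101 @ $4.65 = $8,517.95
Ending inventory: 104 @ $4.65 + 137 @ $7.45 = $1,504.25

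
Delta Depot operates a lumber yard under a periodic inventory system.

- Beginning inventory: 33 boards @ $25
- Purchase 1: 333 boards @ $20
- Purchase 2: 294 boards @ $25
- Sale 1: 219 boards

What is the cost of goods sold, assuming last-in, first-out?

COGS = $5,475

Sale 1 (219) [LIFO — newest first]: 219 @ $25 = $5,475
Ending inventory: 33 @ $25 + 333 @ $20 + 75 @ $25 = $9,360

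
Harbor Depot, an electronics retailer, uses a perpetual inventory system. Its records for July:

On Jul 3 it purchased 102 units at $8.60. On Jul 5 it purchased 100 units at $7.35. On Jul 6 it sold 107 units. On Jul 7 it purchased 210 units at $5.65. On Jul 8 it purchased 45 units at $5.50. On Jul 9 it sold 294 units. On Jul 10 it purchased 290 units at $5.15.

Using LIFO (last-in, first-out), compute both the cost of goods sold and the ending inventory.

Jul 6, 107 sold [LIFO — newest first]: 100 @ $7.35 + 7 @ $8.60 = $795.20
Jul 9, 294 sold [LIFO — newest first]: 45 @ $5.50 + 210 @ $5.65 + 39 @ $8.60 = $1,769.40
Total COGS = $795.20 + $1,769.40 = $2,564.60
Ending inventory: 56 @ $8.60 + 290 @ $5.15 = $1,975.10
Check: goods available $4,539.70 = COGS $2,564.60 + ending $1,975.10

COGS = $2,564.60; ending inventory = $1,975.10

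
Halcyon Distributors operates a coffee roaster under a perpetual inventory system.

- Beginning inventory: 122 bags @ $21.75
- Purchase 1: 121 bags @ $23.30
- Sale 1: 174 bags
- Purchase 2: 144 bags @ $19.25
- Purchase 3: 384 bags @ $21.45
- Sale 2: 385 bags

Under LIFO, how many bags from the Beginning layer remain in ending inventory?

69

Sale 1 (174) [LIFO — newest first]: 121 @ $23.30 + 53 @ $21.75 = $3,972.05
Sale 2 (385) [LIFO — newest first]: 384 @ $21.45 + 1 @ $19.25 = $8,256.05
Total COGS = $3,972.05 + $8,256.05 = $12,228.10
Ending inventory: 69 @ $21.75 + 143 @ $19.25 = $4,253.50
Check: goods available $16,481.60 = COGS $12,228.10 + ending $4,253.50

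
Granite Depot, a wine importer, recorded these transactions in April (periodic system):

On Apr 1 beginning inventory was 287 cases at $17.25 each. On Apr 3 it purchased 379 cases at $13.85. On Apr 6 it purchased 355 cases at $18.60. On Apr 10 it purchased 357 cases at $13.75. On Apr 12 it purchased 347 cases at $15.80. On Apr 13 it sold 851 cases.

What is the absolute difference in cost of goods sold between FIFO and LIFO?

FIFO COGS: 287 @ $17.25 + 379 @ $13.85 + 185 @ $18.60 = $13,640.90
LIFO COGS: 347 @ $15.80 + 357 @ $13.75 + 147 @ $18.60 = $13,125.55
Difference = |$13,640.90 − $13,125.55| = $515.35

$515.35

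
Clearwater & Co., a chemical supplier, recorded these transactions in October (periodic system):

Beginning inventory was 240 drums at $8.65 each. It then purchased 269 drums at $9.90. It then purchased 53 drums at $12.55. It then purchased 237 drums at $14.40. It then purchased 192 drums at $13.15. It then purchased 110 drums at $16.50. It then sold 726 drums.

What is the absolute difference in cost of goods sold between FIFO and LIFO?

$1,978.50

FIFO COGS: 240 @ $8.65 + 269 @ $9.90 + 53 @ $12.55 + 164 @ $14.40 = $7,765.85
LIFO COGS: 110 @ $16.50 + 192 @ $13.15 + 237 @ $14.40 + 53 @ $12.55 + 134 @ $9.90 = $9,744.35
Difference = |$7,765.85 − $9,744.35| = $1,978.50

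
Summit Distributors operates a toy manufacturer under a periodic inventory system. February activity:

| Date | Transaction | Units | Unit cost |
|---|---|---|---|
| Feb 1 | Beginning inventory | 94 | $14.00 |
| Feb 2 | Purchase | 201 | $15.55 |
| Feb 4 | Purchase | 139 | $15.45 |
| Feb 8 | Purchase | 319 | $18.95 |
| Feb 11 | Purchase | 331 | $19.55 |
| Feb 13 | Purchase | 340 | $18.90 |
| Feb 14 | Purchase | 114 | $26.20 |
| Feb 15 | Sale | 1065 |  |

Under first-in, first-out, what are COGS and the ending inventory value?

Feb 15, 1065 sold [FIFO — oldest first]: 94 @ $14.00 + 201 @ $15.55 + 139 @ $15.45 + 319 @ $18.95 + 312 @ $19.55 = $18,733.75
Ending inventory: 19 @ $19.55 + 340 @ $18.90 + 114 @ $26.20 = $9,784.25
Check: goods available $28,518.00 = COGS $18,733.75 + ending $9,784.25

COGS = $18,733.75; ending inventory = $9,784.25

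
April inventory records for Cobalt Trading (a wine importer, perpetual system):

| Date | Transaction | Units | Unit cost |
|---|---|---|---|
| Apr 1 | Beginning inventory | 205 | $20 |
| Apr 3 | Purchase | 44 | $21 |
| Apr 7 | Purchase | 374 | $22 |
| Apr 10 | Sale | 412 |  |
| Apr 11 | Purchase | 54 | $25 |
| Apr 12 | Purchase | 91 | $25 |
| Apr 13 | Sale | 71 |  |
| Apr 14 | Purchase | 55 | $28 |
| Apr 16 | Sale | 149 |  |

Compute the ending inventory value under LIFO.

Ending inventory = $3,820

Apr 10, 412 sold [LIFO — newest first]: 374 @ $22 + 38 @ $21 = $9,026
Apr 13, 71 sold [LIFO — newest first]: 71 @ $25 = $1,775
Apr 16, 149 sold [LIFO — newest first]: 55 @ $28 + 20 @ $25 + 54 @ $25 + 6 @ $21 + 14 @ $20 = $3,796
Total COGS = $9,026 + $1,775 + $3,796 = $14,597
Ending inventory: 191 @ $20 = $3,820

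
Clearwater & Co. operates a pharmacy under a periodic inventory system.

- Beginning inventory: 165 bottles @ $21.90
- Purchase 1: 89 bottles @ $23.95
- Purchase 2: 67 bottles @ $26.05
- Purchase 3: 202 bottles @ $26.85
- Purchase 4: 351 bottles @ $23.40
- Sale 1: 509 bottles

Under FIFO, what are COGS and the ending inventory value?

Sale 1 (509) [FIFO — oldest first]: 165 @ $21.90 + 89 @ $23.95 + 67 @ $26.05 + 188 @ $26.85 = $12,538.20
Ending inventory: 14 @ $26.85 + 351 @ $23.40 = $8,589.30

COGS = $12,538.20; ending inventory = $8,589.30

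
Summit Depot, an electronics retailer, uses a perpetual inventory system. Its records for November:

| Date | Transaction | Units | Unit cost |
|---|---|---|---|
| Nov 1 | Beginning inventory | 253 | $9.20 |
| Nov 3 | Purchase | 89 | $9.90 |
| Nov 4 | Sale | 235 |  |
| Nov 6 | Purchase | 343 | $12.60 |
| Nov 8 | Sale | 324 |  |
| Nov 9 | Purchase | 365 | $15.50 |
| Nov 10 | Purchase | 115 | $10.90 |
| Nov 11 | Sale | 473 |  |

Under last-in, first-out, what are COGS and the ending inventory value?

COGS = $13,109.20; ending inventory = $1,332.30

Nov 4, 235 sold [LIFO — newest first]: 89 @ $9.90 + 146 @ $9.20 = $2,224.30
Nov 8, 324 sold [LIFO — newest first]: 324 @ $12.60 = $4,082.40
Nov 11, 473 sold [LIFO — newest first]: 115 @ $10.90 + 358 @ $15.50 = $6,802.50
Total COGS = $2,224.30 + $4,082.40 + $6,802.50 = $13,109.20
Ending inventory: 107 @ $9.20 + 19 @ $12.60 + 7 @ $15.50 = $1,332.30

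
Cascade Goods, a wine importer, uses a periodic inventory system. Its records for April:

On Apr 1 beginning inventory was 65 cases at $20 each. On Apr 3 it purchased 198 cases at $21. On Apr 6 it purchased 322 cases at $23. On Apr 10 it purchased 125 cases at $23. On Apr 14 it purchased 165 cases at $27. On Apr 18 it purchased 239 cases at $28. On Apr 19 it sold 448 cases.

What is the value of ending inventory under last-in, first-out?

Apr 19, 448 sold [LIFO — newest first]: 239 @ $28 + 165 @ $27 + 44 @ $23 = $12,159
Ending inventory: 65 @ $20 + 198 @ $21 + 322 @ $23 + 81 @ $23 = $14,727
Check: goods available $26,886 = COGS $12,159 + ending $14,727

Ending inventory = $14,727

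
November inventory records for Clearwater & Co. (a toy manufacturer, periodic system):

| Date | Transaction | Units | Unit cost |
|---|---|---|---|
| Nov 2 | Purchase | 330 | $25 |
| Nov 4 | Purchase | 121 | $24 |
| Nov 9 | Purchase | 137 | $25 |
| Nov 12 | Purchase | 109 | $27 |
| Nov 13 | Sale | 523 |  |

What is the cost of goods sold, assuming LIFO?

Nov 13, 523 sold [LIFO — newest first]: 109 @ $27 + 137 @ $25 + 121 @ $24 + 156 @ $25 = $13,172
Ending inventory: 174 @ $25 = $4,350

COGS = $13,172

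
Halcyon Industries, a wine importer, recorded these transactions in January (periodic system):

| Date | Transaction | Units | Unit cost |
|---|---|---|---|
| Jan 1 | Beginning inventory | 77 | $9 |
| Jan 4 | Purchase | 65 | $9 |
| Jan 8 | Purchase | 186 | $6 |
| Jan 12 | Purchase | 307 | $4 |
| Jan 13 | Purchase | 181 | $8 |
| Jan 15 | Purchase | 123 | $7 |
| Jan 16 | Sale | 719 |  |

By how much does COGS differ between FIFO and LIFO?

$109

FIFO COGS: 77 @ $9 + 65 @ $9 + 186 @ $6 + 307 @ $4 + 84 @ $8 = $4,294
LIFO COGS: 123 @ $7 + 181 @ $8 + 307 @ $4 + 108 @ $6 = $4,185
Difference = |$4,294 − $4,185| = $109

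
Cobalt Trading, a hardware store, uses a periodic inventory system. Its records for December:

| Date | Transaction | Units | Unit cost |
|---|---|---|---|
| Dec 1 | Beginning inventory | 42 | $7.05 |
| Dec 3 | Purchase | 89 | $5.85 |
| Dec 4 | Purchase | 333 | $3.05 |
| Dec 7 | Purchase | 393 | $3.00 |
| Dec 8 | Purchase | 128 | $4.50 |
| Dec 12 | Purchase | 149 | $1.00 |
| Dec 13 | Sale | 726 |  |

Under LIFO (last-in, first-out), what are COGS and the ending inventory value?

COGS = $2,074.80; ending inventory = $1,661.60

Dec 13, 726 sold [LIFO — newest first]: 149 @ $1.00 + 128 @ $4.50 + 393 @ $3.00 + 56 @ $3.05 = $2,074.80
Ending inventory: 42 @ $7.05 + 89 @ $5.85 + 277 @ $3.05 = $1,661.60
Check: goods available $3,736.40 = COGS $2,074.80 + ending $1,661.60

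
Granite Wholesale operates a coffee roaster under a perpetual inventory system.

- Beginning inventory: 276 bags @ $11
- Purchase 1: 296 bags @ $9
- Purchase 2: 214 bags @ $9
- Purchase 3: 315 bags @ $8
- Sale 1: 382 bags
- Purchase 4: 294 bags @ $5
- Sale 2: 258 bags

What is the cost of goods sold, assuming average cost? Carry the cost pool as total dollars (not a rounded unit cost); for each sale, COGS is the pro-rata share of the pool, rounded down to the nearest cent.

After Beginning: 276 on hand, pool $3,036.00 (≈ $11.0000 each)
After Purchase 1: 572 on hand, pool $5,700.00 (≈ $9.9650 each)
After Purchase 2: 786 on hand, pool $7,626.00 (≈ $9.7023 each)
After Purchase 3: 1101 on hand, pool $10,146.00 (≈ $9.2153 each)
Sale 1, sell 382: 382/1101 × $10,146.00 → $3,520.22
After Purchase 4: 1013 on hand, pool $8,095.78 (≈ $7.9919 each)
Sale 2, sell 258: 258/1013 × $8,095.78 → $2,061.90
Total COGS = $3,520.22 + $2,061.90 = $5,582.12
Ending inventory (cost pool remaining) = $6,033.88

COGS = $5,582.12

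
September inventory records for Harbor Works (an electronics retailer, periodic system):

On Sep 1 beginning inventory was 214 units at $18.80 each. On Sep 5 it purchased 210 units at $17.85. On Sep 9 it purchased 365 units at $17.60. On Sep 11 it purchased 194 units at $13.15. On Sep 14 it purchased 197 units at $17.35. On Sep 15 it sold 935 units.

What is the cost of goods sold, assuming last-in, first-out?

COGS = $15,588.20

Sep 15, 935 sold [LIFO — newest first]: 197 @ $17.35 + 194 @ $13.15 + 365 @ $17.60 + 179 @ $17.85 = $15,588.20
Ending inventory: 214 @ $18.80 + 31 @ $17.85 = $4,576.55
Check: goods available $20,164.75 = COGS $15,588.20 + ending $4,576.55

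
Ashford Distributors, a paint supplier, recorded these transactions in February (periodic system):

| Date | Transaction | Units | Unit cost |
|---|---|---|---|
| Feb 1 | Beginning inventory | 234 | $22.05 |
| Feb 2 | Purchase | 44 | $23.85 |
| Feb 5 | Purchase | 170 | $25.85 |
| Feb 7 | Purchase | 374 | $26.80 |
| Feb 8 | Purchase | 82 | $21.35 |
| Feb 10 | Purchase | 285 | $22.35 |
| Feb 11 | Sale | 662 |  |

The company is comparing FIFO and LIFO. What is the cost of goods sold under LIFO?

COGS = $16,026.45

FIFO COGS: 234 @ $22.05 + 44 @ $23.85 + 170 @ $25.85 + 214 @ $26.80 = $16,338.80
LIFO COGS: 285 @ $22.35 + 82 @ $21.35 + 295 @ $26.80 = $16,026.45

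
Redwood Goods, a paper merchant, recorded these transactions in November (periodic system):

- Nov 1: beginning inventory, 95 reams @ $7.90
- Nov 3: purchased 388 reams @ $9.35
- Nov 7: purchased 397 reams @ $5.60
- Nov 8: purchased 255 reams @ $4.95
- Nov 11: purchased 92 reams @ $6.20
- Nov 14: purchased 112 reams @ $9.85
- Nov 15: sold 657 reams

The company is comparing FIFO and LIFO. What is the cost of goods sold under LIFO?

FIFO COGS: 95 @ $7.90 + 388 @ $9.35 + 174 @ $5.60 = $5,352.70
LIFO COGS: 112 @ $9.85 + 92 @ $6.20 + 255 @ $4.95 + 198 @ $5.60 = $4,044.65

COGS = $4,044.65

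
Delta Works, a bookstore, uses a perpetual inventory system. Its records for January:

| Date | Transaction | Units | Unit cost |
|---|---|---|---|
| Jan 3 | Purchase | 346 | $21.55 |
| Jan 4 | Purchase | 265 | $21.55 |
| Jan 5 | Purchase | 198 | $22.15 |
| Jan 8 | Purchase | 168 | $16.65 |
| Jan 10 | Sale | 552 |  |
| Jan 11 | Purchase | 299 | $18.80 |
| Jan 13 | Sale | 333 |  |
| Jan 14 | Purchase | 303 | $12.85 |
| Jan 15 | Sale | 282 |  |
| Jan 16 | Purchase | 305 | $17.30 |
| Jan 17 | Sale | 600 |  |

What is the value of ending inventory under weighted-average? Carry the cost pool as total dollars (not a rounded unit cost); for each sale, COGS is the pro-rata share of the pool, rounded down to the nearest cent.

After Jan 3: 346 on hand, pool $7,456.30 (≈ $21.5500 each)
After Jan 4: 611 on hand, pool $13,167.05 (≈ $21.5500 each)
After Jan 5: 809 on hand, pool $17,552.75 (≈ $21.6968 each)
After Jan 8: 977 on hand, pool $20,349.95 (≈ $20.8290 each)
Jan 10, sell 552: 552/977 × $20,349.95 → $11,497.61
After Jan 11: 724 on hand, pool $14,473.54 (≈ $19.9911 each)
Jan 13, sell 333: 333/724 × $14,473.54 → $6,657.02
After Jan 14: 694 on hand, pool $11,710.07 (≈ $16.8733 each)
Jan 15, sell 282: 282/694 × $11,710.07 → $4,758.27
After Jan 16: 717 on hand, pool $12,228.30 (≈ $17.0548 each)
Jan 17, sell 600: 600/717 × $12,228.30 → $10,232.88
Total COGS = $11,497.61 + $6,657.02 + $4,758.27 + $10,232.88 = $33,145.78
Ending inventory (cost pool remaining) = $1,995.42

Ending inventory = $1,995.42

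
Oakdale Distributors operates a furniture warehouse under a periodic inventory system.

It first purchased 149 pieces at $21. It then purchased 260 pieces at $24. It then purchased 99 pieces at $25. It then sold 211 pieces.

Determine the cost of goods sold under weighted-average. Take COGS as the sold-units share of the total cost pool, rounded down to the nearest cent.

COGS = $4,919.45

Sale 1, sell 211: 211/508 × $11,844.00 → $4,919.45
Ending inventory (cost pool remaining) = $6,924.55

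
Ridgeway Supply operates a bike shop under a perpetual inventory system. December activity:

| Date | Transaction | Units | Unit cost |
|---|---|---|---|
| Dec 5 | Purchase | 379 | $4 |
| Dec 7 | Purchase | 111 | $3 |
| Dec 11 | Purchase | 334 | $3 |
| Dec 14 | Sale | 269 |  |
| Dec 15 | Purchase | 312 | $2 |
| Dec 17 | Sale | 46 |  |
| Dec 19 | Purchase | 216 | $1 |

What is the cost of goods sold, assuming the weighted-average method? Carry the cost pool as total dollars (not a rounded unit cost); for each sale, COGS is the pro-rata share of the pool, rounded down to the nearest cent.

After Dec 5: 379 on hand, pool $1,516.00 (≈ $4.0000 each)
After Dec 7: 490 on hand, pool $1,849.00 (≈ $3.7735 each)
After Dec 11: 824 on hand, pool $2,851.00 (≈ $3.4600 each)
Dec 14, sell 269: 269/824 × $2,851.00 → $930.72
After Dec 15: 867 on hand, pool $2,544.28 (≈ $2.9346 each)
Dec 17, sell 46: 46/867 × $2,544.28 → $134.99
After Dec 19: 1037 on hand, pool $2,625.29 (≈ $2.5316 each)
Total COGS = $930.72 + $134.99 = $1,065.71
Ending inventory (cost pool remaining) = $2,625.29
Check: goods available $3,691.00 = COGS $1,065.71 + ending $2,625.29

COGS = $1,065.71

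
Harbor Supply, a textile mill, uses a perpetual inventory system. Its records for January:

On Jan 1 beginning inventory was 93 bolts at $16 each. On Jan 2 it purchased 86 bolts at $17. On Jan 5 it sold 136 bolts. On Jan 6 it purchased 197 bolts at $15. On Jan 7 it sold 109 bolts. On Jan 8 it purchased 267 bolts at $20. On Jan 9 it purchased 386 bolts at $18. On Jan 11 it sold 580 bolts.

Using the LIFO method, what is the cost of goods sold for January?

COGS = $14,725

Jan 5, 136 sold [LIFO — newest first]: 86 @ $17 + 50 @ $16 = $2,262
Jan 7, 109 sold [LIFO — newest first]: 109 @ $15 = $1,635
Jan 11, 580 sold [LIFO — newest first]: 386 @ $18 + 194 @ $20 = $10,828
Total COGS = $2,262 + $1,635 + $10,828 = $14,725
Ending inventory: 43 @ $16 + 88 @ $15 + 73 @ $20 = $3,468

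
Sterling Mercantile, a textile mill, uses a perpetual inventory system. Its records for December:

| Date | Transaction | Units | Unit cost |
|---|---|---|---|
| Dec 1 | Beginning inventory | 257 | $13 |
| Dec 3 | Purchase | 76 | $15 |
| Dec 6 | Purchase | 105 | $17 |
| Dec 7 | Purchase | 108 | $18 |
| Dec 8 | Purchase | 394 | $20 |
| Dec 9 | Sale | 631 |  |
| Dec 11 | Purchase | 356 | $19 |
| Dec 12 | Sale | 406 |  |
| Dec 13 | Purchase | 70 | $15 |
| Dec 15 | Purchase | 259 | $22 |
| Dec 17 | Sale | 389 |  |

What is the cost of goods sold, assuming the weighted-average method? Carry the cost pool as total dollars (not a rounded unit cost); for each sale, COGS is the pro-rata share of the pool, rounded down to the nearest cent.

After Dec 1: 257 on hand, pool $3,341.00 (≈ $13.0000 each)
After Dec 3: 333 on hand, pool $4,481.00 (≈ $13.4565 each)
After Dec 6: 438 on hand, pool $6,266.00 (≈ $14.3059 each)
After Dec 7: 546 on hand, pool $8,210.00 (≈ $15.0366 each)
After Dec 8: 940 on hand, pool $16,090.00 (≈ $17.1170 each)
Dec 9, sell 631: 631/940 × $16,090.00 → $10,800.84
After Dec 11: 665 on hand, pool $12,053.16 (≈ $18.1251 each)
Dec 12, sell 406: 406/665 × $12,053.16 → $7,358.77
After Dec 13: 329 on hand, pool $5,744.39 (≈ $17.4602 each)
After Dec 15: 588 on hand, pool $11,442.39 (≈ $19.4598 each)
Dec 17, sell 389: 389/588 × $11,442.39 → $7,569.88
Total COGS = $10,800.84 + $7,358.77 + $7,569.88 = $25,729.49
Ending inventory (cost pool remaining) = $3,872.51

COGS = $25,729.49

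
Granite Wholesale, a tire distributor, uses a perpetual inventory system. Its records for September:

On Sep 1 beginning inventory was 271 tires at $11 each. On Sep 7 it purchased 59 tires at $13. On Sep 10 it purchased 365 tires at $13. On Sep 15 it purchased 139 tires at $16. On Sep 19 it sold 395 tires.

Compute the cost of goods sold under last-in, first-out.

COGS = $5,552

Sep 19, 395 sold [LIFO — newest first]: 139 @ $16 + 256 @ $13 = $5,552
Ending inventory: 271 @ $11 + 59 @ $13 + 109 @ $13 = $5,165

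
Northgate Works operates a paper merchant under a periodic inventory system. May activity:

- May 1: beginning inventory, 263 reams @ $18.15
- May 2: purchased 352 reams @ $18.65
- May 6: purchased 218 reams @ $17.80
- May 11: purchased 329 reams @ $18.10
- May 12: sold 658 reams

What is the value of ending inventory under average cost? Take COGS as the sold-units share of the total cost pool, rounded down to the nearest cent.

Ending inventory = $9,183.71

May 12, sell 658: 658/1162 × $21,173.55 → $11,989.84
Ending inventory (cost pool remaining) = $9,183.71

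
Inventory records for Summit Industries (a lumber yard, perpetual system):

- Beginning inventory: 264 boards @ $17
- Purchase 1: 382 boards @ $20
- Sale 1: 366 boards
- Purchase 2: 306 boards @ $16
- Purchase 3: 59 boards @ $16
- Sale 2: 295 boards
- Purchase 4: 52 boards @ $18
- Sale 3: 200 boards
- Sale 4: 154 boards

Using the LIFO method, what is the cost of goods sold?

Sale 1 (366) [LIFO — newest first]: 366 @ $20 = $7,320
Sale 2 (295) [LIFO — newest first]: 59 @ $16 + 236 @ $16 = $4,720
Sale 3 (200) [LIFO — newest first]: 52 @ $18 + 70 @ $16 + 16 @ $20 + 62 @ $17 = $3,430
Sale 4 (154) [LIFO — newest first]: 154 @ $17 = $2,618
Total COGS = $7,320 + $4,720 + $3,430 + $2,618 = $18,088
Ending inventory: 48 @ $17 = $816
Check: goods available $18,904 = COGS $18,088 + ending $816

COGS = $18,088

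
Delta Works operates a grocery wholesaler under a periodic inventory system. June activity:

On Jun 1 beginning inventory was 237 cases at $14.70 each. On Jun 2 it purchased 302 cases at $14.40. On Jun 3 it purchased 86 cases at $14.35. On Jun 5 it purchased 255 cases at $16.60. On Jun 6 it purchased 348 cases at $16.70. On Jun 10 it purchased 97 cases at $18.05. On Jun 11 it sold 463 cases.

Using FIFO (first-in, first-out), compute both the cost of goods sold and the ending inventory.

Jun 11, 463 sold [FIFO — oldest first]: 237 @ $14.70 + 226 @ $14.40 = $6,738.30
Ending inventory: 76 @ $14.40 + 86 @ $14.35 + 255 @ $16.60 + 348 @ $16.70 + 97 @ $18.05 = $14,123.95

COGS = $6,738.30; ending inventory = $14,123.95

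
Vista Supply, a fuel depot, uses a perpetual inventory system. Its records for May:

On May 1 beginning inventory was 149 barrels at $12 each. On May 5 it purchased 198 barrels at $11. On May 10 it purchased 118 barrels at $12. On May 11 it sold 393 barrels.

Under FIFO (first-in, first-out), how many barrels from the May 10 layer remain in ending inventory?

May 11, 393 sold [FIFO — oldest first]: 149 @ $12 + 198 @ $11 + 46 @ $12 = $4,518
Ending inventory: 72 @ $12 = $864

72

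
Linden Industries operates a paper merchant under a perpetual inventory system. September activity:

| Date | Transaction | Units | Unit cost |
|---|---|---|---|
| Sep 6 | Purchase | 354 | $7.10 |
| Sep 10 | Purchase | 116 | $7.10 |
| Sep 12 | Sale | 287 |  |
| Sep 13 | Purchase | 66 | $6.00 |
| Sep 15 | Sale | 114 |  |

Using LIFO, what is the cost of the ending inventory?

Sep 12, 287 sold [LIFO — newest first]: 116 @ $7.10 + 171 @ $7.10 = $2,037.70
Sep 15, 114 sold [LIFO — newest first]: 66 @ $6.00 + 48 @ $7.10 = $736.80
Total COGS = $2,037.70 + $736.80 = $2,774.50
Ending inventory: 135 @ $7.10 = $958.50

Ending inventory = $958.50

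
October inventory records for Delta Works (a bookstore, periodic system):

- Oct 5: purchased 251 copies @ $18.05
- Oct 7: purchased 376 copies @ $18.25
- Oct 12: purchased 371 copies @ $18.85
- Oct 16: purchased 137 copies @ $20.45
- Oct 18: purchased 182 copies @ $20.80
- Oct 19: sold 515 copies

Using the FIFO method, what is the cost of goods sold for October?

COGS = $9,348.55

Oct 19, 515 sold [FIFO — oldest first]: 251 @ $18.05 + 264 @ $18.25 = $9,348.55
Ending inventory: 112 @ $18.25 + 371 @ $18.85 + 137 @ $20.45 + 182 @ $20.80 = $15,624.60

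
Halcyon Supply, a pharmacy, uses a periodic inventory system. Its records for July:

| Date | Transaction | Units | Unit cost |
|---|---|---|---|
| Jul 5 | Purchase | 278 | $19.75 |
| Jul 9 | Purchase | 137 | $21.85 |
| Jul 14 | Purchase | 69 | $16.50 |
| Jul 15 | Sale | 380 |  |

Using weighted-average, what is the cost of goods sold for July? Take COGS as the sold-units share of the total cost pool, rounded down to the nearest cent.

COGS = $7,554.81

Jul 15, sell 380: 380/484 × $9,622.45 → $7,554.81
Ending inventory (cost pool remaining) = $2,067.64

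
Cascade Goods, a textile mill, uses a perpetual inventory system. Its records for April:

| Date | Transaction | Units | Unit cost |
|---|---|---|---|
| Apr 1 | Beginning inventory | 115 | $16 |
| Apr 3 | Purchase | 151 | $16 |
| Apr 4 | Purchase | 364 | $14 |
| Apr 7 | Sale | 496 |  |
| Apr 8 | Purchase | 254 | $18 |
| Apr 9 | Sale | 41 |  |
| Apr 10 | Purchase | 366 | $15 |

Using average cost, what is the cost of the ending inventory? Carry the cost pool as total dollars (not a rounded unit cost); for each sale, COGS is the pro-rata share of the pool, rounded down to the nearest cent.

After Apr 1: 115 on hand, pool $1,840.00 (≈ $16.0000 each)
After Apr 3: 266 on hand, pool $4,256.00 (≈ $16.0000 each)
After Apr 4: 630 on hand, pool $9,352.00 (≈ $14.8444 each)
Apr 7, sell 496: 496/630 × $9,352.00 → $7,362.84
After Apr 8: 388 on hand, pool $6,561.16 (≈ $16.9102 each)
Apr 9, sell 41: 41/388 × $6,561.16 → $693.31
After Apr 10: 713 on hand, pool $11,357.85 (≈ $15.9297 each)
Total COGS = $7,362.84 + $693.31 = $8,056.15
Ending inventory (cost pool remaining) = $11,357.85
Check: goods available $19,414.00 = COGS $8,056.15 + ending $11,357.85

Ending inventory = $11,357.85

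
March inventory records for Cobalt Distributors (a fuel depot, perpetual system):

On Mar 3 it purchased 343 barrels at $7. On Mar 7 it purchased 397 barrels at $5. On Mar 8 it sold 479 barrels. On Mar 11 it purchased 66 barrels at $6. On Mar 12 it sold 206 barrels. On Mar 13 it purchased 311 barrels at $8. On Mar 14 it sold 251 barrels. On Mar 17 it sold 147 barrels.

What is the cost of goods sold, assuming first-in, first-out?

COGS = $6,998

Mar 8, 479 sold [FIFO — oldest first]: 343 @ $7 + 136 @ $5 = $3,081
Mar 12, 206 sold [FIFO — oldest first]: 206 @ $5 = $1,030
Mar 14, 251 sold [FIFO — oldest first]: 55 @ $5 + 66 @ $6 + 130 @ $8 = $1,711
Mar 17, 147 sold [FIFO — oldest first]: 147 @ $8 = $1,176
Total COGS = $3,081 + $1,030 + $1,711 + $1,176 = $6,998
Ending inventory: 34 @ $8 = $272
Check: goods available $7,270 = COGS $6,998 + ending $272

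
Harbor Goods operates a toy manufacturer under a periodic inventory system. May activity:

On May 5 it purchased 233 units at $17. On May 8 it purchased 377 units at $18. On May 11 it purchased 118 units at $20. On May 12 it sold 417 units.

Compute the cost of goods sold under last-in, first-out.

May 12, 417 sold [LIFO — newest first]: 118 @ $20 + 299 @ $18 = $7,742
Ending inventory: 233 @ $17 + 78 @ $18 = $5,365

COGS = $7,742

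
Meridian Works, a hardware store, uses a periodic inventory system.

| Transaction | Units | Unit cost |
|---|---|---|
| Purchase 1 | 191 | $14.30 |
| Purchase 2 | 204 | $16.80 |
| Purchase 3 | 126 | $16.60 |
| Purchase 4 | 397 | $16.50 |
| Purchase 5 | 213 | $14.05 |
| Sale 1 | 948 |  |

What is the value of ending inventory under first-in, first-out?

Ending inventory = $2,571.15

Sale 1 (948) [FIFO — oldest first]: 191 @ $14.30 + 204 @ $16.80 + 126 @ $16.60 + 397 @ $16.50 + 30 @ $14.05 = $15,222.10
Ending inventory: 183 @ $14.05 = $2,571.15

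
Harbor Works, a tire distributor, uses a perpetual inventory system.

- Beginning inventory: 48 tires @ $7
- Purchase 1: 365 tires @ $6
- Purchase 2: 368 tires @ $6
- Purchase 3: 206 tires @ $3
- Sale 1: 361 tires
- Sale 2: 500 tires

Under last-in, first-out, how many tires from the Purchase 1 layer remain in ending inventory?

Sale 1 (361) [LIFO — newest first]: 206 @ $3 + 155 @ $6 = $1,548
Sale 2 (500) [LIFO — newest first]: 213 @ $6 + 287 @ $6 = $3,000
Total COGS = $1,548 + $3,000 = $4,548
Ending inventory: 48 @ $7 + 78 @ $6 = $804

78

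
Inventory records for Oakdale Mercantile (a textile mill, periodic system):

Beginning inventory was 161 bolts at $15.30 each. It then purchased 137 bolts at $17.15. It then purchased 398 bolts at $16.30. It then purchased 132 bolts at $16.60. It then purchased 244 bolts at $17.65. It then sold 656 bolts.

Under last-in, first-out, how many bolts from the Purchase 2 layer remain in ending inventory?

Sale 1 (656) [LIFO — newest first]: 244 @ $17.65 + 132 @ $16.60 + 280 @ $16.30 = $11,061.80
Ending inventory: 161 @ $15.30 + 137 @ $17.15 + 118 @ $16.30 = $6,736.25
Check: goods available $17,798.05 = COGS $11,061.80 + ending $6,736.25

118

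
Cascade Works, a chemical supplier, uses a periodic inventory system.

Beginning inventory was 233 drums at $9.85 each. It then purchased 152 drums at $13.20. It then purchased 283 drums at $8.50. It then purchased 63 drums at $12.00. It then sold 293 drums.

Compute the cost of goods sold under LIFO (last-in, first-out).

Sale 1 (293) [LIFO — newest first]: 63 @ $12.00 + 230 @ $8.50 = $2,711.00
Ending inventory: 233 @ $9.85 + 152 @ $13.20 + 53 @ $8.50 = $4,751.95

COGS = $2,711.00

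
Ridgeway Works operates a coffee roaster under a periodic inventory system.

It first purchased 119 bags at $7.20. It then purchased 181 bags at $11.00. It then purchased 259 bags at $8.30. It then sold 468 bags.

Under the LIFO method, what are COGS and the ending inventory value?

Sale 1 (468) [LIFO — newest first]: 259 @ $8.30 + 181 @ $11.00 + 28 @ $7.20 = $4,342.30
Ending inventory: 91 @ $7.20 = $655.20

COGS = $4,342.30; ending inventory = $655.20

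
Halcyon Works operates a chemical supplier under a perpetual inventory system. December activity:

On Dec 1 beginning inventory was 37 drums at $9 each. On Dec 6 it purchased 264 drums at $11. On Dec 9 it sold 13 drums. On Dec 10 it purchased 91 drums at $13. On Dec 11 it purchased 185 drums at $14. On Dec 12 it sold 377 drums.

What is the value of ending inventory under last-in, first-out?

Ending inventory = $1,983

Dec 9, 13 sold [LIFO — newest first]: 13 @ $11 = $143
Dec 12, 377 sold [LIFO — newest first]: 185 @ $14 + 91 @ $13 + 101 @ $11 = $4,884
Total COGS = $143 + $4,884 = $5,027
Ending inventory: 37 @ $9 + 150 @ $11 = $1,983
Check: goods available $7,010 = COGS $5,027 + ending $1,983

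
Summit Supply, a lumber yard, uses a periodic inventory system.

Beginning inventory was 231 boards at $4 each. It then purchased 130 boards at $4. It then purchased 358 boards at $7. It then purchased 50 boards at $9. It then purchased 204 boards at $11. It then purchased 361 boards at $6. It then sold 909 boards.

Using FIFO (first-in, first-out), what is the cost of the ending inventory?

Sale 1 (909) [FIFO — oldest first]: 231 @ $4 + 130 @ $4 + 358 @ $7 + 50 @ $9 + 140 @ $11 = $5,940
Ending inventory: 64 @ $11 + 361 @ $6 = $2,870
Check: goods available $8,810 = COGS $5,940 + ending $2,870

Ending inventory = $2,870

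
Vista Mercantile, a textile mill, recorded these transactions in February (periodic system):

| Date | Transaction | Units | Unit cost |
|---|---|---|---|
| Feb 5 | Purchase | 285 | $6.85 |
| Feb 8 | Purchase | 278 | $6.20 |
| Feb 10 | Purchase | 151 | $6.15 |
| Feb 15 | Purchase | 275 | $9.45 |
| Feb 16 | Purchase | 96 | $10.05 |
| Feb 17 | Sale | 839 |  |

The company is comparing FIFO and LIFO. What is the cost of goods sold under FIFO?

FIFO COGS: 285 @ $6.85 + 278 @ $6.20 + 151 @ $6.15 + 125 @ $9.45 = $5,785.75
LIFO COGS: 96 @ $10.05 + 275 @ $9.45 + 151 @ $6.15 + 278 @ $6.20 + 39 @ $6.85 = $6,482.95

COGS = $5,785.75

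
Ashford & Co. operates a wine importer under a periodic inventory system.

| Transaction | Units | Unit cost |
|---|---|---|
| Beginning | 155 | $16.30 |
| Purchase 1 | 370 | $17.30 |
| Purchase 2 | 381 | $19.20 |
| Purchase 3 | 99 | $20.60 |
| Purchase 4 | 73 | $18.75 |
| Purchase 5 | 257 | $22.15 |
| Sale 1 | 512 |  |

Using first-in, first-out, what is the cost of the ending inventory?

Sale 1 (512) [FIFO — oldest first]: 155 @ $16.30 + 357 @ $17.30 = $8,702.60
Ending inventory: 13 @ $17.30 + 381 @ $19.20 + 99 @ $20.60 + 73 @ $18.75 + 257 @ $22.15 = $16,640.80
Check: goods available $25,343.40 = COGS $8,702.60 + ending $16,640.80

Ending inventory = $16,640.80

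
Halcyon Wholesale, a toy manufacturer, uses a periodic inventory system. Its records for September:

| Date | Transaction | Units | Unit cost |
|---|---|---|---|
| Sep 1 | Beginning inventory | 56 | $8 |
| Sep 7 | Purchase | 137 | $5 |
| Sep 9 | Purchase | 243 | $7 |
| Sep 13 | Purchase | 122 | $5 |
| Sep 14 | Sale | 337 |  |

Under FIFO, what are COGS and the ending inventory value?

COGS = $2,141; ending inventory = $1,303

Sep 14, 337 sold [FIFO — oldest first]: 56 @ $8 + 137 @ $5 + 144 @ $7 = $2,141
Ending inventory: 99 @ $7 + 122 @ $5 = $1,303
Check: goods available $3,444 = COGS $2,141 + ending $1,303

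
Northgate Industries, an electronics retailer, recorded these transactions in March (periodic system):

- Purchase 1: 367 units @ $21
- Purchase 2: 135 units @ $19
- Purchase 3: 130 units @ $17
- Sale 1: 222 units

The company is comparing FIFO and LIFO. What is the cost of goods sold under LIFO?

FIFO COGS: 222 @ $21 = $4,662
LIFO COGS: 130 @ $17 + 92 @ $19 = $3,958

COGS = $3,958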